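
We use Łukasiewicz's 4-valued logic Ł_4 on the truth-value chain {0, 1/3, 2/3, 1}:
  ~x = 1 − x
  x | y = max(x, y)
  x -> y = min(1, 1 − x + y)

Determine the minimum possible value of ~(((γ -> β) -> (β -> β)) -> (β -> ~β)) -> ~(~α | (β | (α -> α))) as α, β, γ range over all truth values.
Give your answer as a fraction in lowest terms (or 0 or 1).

Take α = 0, β = 1, γ = 0:
γ -> β = 0 -> 1 = 1
β -> β = 1 -> 1 = 1
(γ -> β) -> (β -> β) = 1 -> 1 = 1
~β = ~1 = 0
β -> ~β = 1 -> 0 = 0
((γ -> β) -> (β -> β)) -> (β -> ~β) = 1 -> 0 = 0
~(((γ -> β) -> (β -> β)) -> (β -> ~β)) = ~0 = 1
~α = ~0 = 1
α -> α = 0 -> 0 = 1
β | (α -> α) = 1 | 1 = 1
~α | (β | (α -> α)) = 1 | 1 = 1
~(~α | (β | (α -> α))) = ~1 = 0
~(((γ -> β) -> (β -> β)) -> (β -> ~β)) -> ~(~α | (β | (α -> α))) = 1 -> 0 = 0
No assignment yields a value below 0, so this is the minimum.

0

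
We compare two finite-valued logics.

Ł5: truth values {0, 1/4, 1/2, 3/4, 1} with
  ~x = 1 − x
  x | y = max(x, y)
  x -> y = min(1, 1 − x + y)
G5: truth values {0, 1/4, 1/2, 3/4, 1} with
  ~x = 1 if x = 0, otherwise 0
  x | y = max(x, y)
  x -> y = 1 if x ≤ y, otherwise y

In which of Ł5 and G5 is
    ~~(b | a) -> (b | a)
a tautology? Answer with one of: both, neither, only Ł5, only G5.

only Ł5

In Ł5: every assignment gives 1 — tautology.
In G5: at a = 0, b = 1/4 the value is 1/4 — not a tautology.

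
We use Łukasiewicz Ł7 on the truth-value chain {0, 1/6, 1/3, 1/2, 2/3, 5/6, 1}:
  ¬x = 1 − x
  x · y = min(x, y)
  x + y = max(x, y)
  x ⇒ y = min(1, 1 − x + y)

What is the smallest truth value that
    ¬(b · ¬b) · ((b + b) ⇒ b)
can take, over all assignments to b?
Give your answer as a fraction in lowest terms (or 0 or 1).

Take b = 1/2:
¬b = ¬1/2 = 1/2
b · ¬b = 1/2 · 1/2 = 1/2
¬(b · ¬b) = ¬1/2 = 1/2
b + b = 1/2 + 1/2 = 1/2
(b + b) ⇒ b = 1/2 ⇒ 1/2 = 1
¬(b · ¬b) · ((b + b) ⇒ b) = 1/2 · 1 = 1/2
No assignment yields a value below 1/2, so this is the minimum.

1/2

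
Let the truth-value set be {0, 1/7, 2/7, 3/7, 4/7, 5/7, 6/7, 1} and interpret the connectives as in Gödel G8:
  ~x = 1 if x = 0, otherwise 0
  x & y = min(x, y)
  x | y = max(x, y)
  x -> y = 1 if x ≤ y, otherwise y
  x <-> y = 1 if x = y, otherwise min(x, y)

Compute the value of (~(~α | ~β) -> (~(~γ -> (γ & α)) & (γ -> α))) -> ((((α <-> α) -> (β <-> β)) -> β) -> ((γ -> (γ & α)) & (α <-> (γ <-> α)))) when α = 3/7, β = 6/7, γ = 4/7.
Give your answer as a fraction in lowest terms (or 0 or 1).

~α = ~3/7 = 0
~β = ~6/7 = 0
~α | ~β = 0 | 0 = 0
~(~α | ~β) = ~0 = 1
~γ = ~4/7 = 0
γ & α = 4/7 & 3/7 = 3/7
~γ -> (γ & α) = 0 -> 3/7 = 1
~(~γ -> (γ & α)) = ~1 = 0
γ -> α = 4/7 -> 3/7 = 3/7
~(~γ -> (γ & α)) & (γ -> α) = 0 & 3/7 = 0
~(~α | ~β) -> (~(~γ -> (γ & α)) & (γ -> α)) = 1 -> 0 = 0
α <-> α = 3/7 <-> 3/7 = 1
β <-> β = 6/7 <-> 6/7 = 1
(α <-> α) -> (β <-> β) = 1 -> 1 = 1
((α <-> α) -> (β <-> β)) -> β = 1 -> 6/7 = 6/7
γ & α = 4/7 & 3/7 = 3/7
γ -> (γ & α) = 4/7 -> 3/7 = 3/7
γ <-> α = 4/7 <-> 3/7 = 3/7
α <-> (γ <-> α) = 3/7 <-> 3/7 = 1
(γ -> (γ & α)) & (α <-> (γ <-> α)) = 3/7 & 1 = 3/7
(((α <-> α) -> (β <-> β)) -> β) -> ((γ -> (γ & α)) & (α <-> (γ <-> α))) = 6/7 -> 3/7 = 3/7
(~(~α | ~β) -> (~(~γ -> (γ & α)) & (γ -> α))) -> ((((α <-> α) -> (β <-> β)) -> β) -> ((γ -> (γ & α)) & (α <-> (γ <-> α)))) = 0 -> 3/7 = 1

1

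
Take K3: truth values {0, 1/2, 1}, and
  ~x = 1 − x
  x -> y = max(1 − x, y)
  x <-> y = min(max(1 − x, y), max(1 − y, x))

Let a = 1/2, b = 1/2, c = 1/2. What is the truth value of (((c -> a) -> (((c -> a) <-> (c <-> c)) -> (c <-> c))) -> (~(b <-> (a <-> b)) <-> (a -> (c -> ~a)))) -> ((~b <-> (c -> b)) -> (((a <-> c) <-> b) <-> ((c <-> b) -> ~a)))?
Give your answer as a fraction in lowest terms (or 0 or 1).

1/2

c -> a = 1/2 -> 1/2 = 1/2
c -> a = 1/2 -> 1/2 = 1/2
c <-> c = 1/2 <-> 1/2 = 1/2
(c -> a) <-> (c <-> c) = 1/2 <-> 1/2 = 1/2
c <-> c = 1/2 <-> 1/2 = 1/2
((c -> a) <-> (c <-> c)) -> (c <-> c) = 1/2 -> 1/2 = 1/2
(c -> a) -> (((c -> a) <-> (c <-> c)) -> (c <-> c)) = 1/2 -> 1/2 = 1/2
a <-> b = 1/2 <-> 1/2 = 1/2
b <-> (a <-> b) = 1/2 <-> 1/2 = 1/2
~(b <-> (a <-> b)) = ~1/2 = 1/2
~a = ~1/2 = 1/2
c -> ~a = 1/2 -> 1/2 = 1/2
a -> (c -> ~a) = 1/2 -> 1/2 = 1/2
~(b <-> (a <-> b)) <-> (a -> (c -> ~a)) = 1/2 <-> 1/2 = 1/2
((c -> a) -> (((c -> a) <-> (c <-> c)) -> (c <-> c))) -> (~(b <-> (a <-> b)) <-> (a -> (c -> ~a))) = 1/2 -> 1/2 = 1/2
~b = ~1/2 = 1/2
c -> b = 1/2 -> 1/2 = 1/2
~b <-> (c -> b) = 1/2 <-> 1/2 = 1/2
a <-> c = 1/2 <-> 1/2 = 1/2
(a <-> c) <-> b = 1/2 <-> 1/2 = 1/2
c <-> b = 1/2 <-> 1/2 = 1/2
~a = ~1/2 = 1/2
(c <-> b) -> ~a = 1/2 -> 1/2 = 1/2
((a <-> c) <-> b) <-> ((c <-> b) -> ~a) = 1/2 <-> 1/2 = 1/2
(~b <-> (c -> b)) -> (((a <-> c) <-> b) <-> ((c <-> b) -> ~a)) = 1/2 -> 1/2 = 1/2
(((c -> a) -> (((c -> a) <-> (c <-> c)) -> (c <-> c))) -> (~(b <-> (a <-> b)) <-> (a -> (c -> ~a)))) -> ((~b <-> (c -> b)) -> (((a <-> c) <-> b) <-> ((c <-> b) -> ~a))) = 1/2 -> 1/2 = 1/2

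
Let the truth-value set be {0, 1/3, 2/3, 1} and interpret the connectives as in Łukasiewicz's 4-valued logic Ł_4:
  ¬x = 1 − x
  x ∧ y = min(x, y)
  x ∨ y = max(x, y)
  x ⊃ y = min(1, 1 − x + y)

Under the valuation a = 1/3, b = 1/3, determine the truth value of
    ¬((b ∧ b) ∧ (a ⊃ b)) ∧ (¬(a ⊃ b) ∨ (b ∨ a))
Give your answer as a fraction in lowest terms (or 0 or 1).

1/3

b ∧ b = 1/3 ∧ 1/3 = 1/3
a ⊃ b = 1/3 ⊃ 1/3 = 1
(b ∧ b) ∧ (a ⊃ b) = 1/3 ∧ 1 = 1/3
¬((b ∧ b) ∧ (a ⊃ b)) = ¬1/3 = 2/3
a ⊃ b = 1/3 ⊃ 1/3 = 1
¬(a ⊃ b) = ¬1 = 0
b ∨ a = 1/3 ∨ 1/3 = 1/3
¬(a ⊃ b) ∨ (b ∨ a) = 0 ∨ 1/3 = 1/3
¬((b ∧ b) ∧ (a ⊃ b)) ∧ (¬(a ⊃ b) ∨ (b ∨ a)) = 2/3 ∧ 1/3 = 1/3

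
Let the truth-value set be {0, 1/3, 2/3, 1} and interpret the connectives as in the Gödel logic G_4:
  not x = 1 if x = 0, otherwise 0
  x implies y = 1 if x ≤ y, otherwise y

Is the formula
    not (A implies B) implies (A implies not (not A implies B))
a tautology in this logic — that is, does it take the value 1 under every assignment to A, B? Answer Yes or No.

No

Counterexample: take A = 1/3, B = 0.
A implies B = 1/3 implies 0 = 0
not (A implies B) = not 0 = 1
not A = not 1/3 = 0
not A implies B = 0 implies 0 = 1
not (not A implies B) = not 1 = 0
A implies not (not A implies B) = 1/3 implies 0 = 0
not (A implies B) implies (A implies not (not A implies B)) = 1 implies 0 = 0
This gives 0 ≠ 1.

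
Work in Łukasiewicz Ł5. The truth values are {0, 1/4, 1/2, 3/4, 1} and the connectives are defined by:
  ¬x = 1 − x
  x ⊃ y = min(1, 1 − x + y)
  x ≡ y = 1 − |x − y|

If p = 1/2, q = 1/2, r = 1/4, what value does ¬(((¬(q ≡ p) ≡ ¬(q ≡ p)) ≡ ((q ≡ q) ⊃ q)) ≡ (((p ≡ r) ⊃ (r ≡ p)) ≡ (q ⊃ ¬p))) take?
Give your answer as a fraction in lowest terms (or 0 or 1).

q ≡ p = 1/2 ≡ 1/2 = 1
¬(q ≡ p) = ¬1 = 0
q ≡ p = 1/2 ≡ 1/2 = 1
¬(q ≡ p) = ¬1 = 0
¬(q ≡ p) ≡ ¬(q ≡ p) = 0 ≡ 0 = 1
q ≡ q = 1/2 ≡ 1/2 = 1
(q ≡ q) ⊃ q = 1 ⊃ 1/2 = 1/2
(¬(q ≡ p) ≡ ¬(q ≡ p)) ≡ ((q ≡ q) ⊃ q) = 1 ≡ 1/2 = 1/2
p ≡ r = 1/2 ≡ 1/4 = 3/4
r ≡ p = 1/4 ≡ 1/2 = 3/4
(p ≡ r) ⊃ (r ≡ p) = 3/4 ⊃ 3/4 = 1
¬p = ¬1/2 = 1/2
q ⊃ ¬p = 1/2 ⊃ 1/2 = 1
((p ≡ r) ⊃ (r ≡ p)) ≡ (q ⊃ ¬p) = 1 ≡ 1 = 1
((¬(q ≡ p) ≡ ¬(q ≡ p)) ≡ ((q ≡ q) ⊃ q)) ≡ (((p ≡ r) ⊃ (r ≡ p)) ≡ (q ⊃ ¬p)) = 1/2 ≡ 1 = 1/2
¬(((¬(q ≡ p) ≡ ¬(q ≡ p)) ≡ ((q ≡ q) ⊃ q)) ≡ (((p ≡ r) ⊃ (r ≡ p)) ≡ (q ⊃ ¬p))) = ¬1/2 = 1/2

1/2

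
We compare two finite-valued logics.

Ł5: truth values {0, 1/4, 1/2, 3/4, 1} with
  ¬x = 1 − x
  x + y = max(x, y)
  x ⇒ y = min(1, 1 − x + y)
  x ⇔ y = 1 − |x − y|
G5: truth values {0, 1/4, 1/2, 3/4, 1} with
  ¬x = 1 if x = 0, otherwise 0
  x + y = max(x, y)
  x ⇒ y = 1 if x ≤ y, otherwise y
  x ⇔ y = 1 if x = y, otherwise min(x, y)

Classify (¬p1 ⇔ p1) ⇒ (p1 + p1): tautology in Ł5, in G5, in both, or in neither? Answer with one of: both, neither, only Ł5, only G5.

only G5

In Ł5: at p1 = 1/4 the value is 3/4 — not a tautology.
In G5: every assignment gives 1 — tautology.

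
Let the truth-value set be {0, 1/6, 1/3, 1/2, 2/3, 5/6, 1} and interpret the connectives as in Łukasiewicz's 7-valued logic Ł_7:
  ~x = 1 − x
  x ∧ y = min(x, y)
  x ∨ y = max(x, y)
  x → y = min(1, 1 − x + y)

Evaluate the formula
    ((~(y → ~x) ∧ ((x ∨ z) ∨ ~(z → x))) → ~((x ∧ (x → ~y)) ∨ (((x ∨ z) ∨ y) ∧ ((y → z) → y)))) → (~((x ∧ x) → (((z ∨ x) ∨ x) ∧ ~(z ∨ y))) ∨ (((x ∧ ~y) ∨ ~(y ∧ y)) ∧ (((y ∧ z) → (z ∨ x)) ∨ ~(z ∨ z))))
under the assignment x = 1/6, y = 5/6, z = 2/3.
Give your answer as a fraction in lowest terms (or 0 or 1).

1/6

~x = ~1/6 = 5/6
y → ~x = 5/6 → 5/6 = 1
~(y → ~x) = ~1 = 0
x ∨ z = 1/6 ∨ 2/3 = 2/3
z → x = 2/3 → 1/6 = 1/2
~(z → x) = ~1/2 = 1/2
(x ∨ z) ∨ ~(z → x) = 2/3 ∨ 1/2 = 2/3
~(y → ~x) ∧ ((x ∨ z) ∨ ~(z → x)) = 0 ∧ 2/3 = 0
~y = ~5/6 = 1/6
x → ~y = 1/6 → 1/6 = 1
x ∧ (x → ~y) = 1/6 ∧ 1 = 1/6
x ∨ z = 1/6 ∨ 2/3 = 2/3
(x ∨ z) ∨ y = 2/3 ∨ 5/6 = 5/6
y → z = 5/6 → 2/3 = 5/6
(y → z) → y = 5/6 → 5/6 = 1
((x ∨ z) ∨ y) ∧ ((y → z) → y) = 5/6 ∧ 1 = 5/6
(x ∧ (x → ~y)) ∨ (((x ∨ z) ∨ y) ∧ ((y → z) → y)) = 1/6 ∨ 5/6 = 5/6
~((x ∧ (x → ~y)) ∨ (((x ∨ z) ∨ y) ∧ ((y → z) → y))) = ~5/6 = 1/6
(~(y → ~x) ∧ ((x ∨ z) ∨ ~(z → x))) → ~((x ∧ (x → ~y)) ∨ (((x ∨ z) ∨ y) ∧ ((y → z) → y))) = 0 → 1/6 = 1
x ∧ x = 1/6 ∧ 1/6 = 1/6
z ∨ x = 2/3 ∨ 1/6 = 2/3
(z ∨ x) ∨ x = 2/3 ∨ 1/6 = 2/3
z ∨ y = 2/3 ∨ 5/6 = 5/6
~(z ∨ y) = ~5/6 = 1/6
((z ∨ x) ∨ x) ∧ ~(z ∨ y) = 2/3 ∧ 1/6 = 1/6
(x ∧ x) → (((z ∨ x) ∨ x) ∧ ~(z ∨ y)) = 1/6 → 1/6 = 1
~((x ∧ x) → (((z ∨ x) ∨ x) ∧ ~(z ∨ y))) = ~1 = 0
~y = ~5/6 = 1/6
x ∧ ~y = 1/6 ∧ 1/6 = 1/6
y ∧ y = 5/6 ∧ 5/6 = 5/6
~(y ∧ y) = ~5/6 = 1/6
(x ∧ ~y) ∨ ~(y ∧ y) = 1/6 ∨ 1/6 = 1/6
y ∧ z = 5/6 ∧ 2/3 = 2/3
z ∨ x = 2/3 ∨ 1/6 = 2/3
(y ∧ z) → (z ∨ x) = 2/3 → 2/3 = 1
z ∨ z = 2/3 ∨ 2/3 = 2/3
~(z ∨ z) = ~2/3 = 1/3
((y ∧ z) → (z ∨ x)) ∨ ~(z ∨ z) = 1 ∨ 1/3 = 1
((x ∧ ~y) ∨ ~(y ∧ y)) ∧ (((y ∧ z) → (z ∨ x)) ∨ ~(z ∨ z)) = 1/6 ∧ 1 = 1/6
~((x ∧ x) → (((z ∨ x) ∨ x) ∧ ~(z ∨ y))) ∨ (((x ∧ ~y) ∨ ~(y ∧ y)) ∧ (((y ∧ z) → (z ∨ x)) ∨ ~(z ∨ z))) = 0 ∨ 1/6 = 1/6
((~(y → ~x) ∧ ((x ∨ z) ∨ ~(z → x))) → ~((x ∧ (x → ~y)) ∨ (((x ∨ z) ∨ y) ∧ ((y → z) → y)))) → (~((x ∧ x) → (((z ∨ x) ∨ x) ∧ ~(z ∨ y))) ∨ (((x ∧ ~y) ∨ ~(y ∧ y)) ∧ (((y ∧ z) → (z ∨ x)) ∨ ~(z ∨ z)))) = 1 → 1/6 = 1/6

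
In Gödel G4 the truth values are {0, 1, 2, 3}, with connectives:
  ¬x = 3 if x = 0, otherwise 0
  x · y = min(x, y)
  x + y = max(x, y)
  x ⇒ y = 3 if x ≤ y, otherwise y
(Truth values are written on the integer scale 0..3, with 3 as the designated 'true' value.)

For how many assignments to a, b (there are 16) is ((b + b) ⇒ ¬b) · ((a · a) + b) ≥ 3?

1

a = 0, b = 0 ↦ 0  <
a = 0, b = 1 ↦ 0  <
a = 0, b = 2 ↦ 0  <
a = 0, b = 3 ↦ 0  <
a = 1, b = 0 ↦ 1  <
a = 1, b = 1 ↦ 0  <
a = 1, b = 2 ↦ 0  <
a = 1, b = 3 ↦ 0  <
a = 2, b = 0 ↦ 2  <
a = 2, b = 1 ↦ 0  <
a = 2, b = 2 ↦ 0  <
a = 2, b = 3 ↦ 0  <
a = 3, b = 0 ↦ 3  ≥
a = 3, b = 1 ↦ 0  <
a = 3, b = 2 ↦ 0  <
a = 3, b = 3 ↦ 0  <
So 1 of the 16 assignments meets the threshold.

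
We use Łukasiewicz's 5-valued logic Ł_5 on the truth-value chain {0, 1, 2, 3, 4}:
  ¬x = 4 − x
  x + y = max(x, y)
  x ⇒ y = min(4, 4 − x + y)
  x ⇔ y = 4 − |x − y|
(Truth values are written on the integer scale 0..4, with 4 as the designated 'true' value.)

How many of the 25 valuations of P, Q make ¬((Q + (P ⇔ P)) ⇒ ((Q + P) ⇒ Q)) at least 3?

3

value 4: 1 assignment (counts)
value 3: 2 assignments (counts)
value 2: 3 assignments
value 1: 4 assignments
value 0: 15 assignments
So 3 of the 25 assignments meet the threshold.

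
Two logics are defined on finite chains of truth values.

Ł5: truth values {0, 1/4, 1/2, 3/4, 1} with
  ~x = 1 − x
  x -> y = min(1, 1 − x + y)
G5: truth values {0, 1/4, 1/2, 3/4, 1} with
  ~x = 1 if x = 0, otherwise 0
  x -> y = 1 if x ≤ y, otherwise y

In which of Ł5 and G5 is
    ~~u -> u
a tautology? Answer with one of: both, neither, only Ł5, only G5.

only Ł5

In Ł5: every assignment gives 1 — tautology.
In G5: at u = 1/4 the value is 1/4 — not a tautology.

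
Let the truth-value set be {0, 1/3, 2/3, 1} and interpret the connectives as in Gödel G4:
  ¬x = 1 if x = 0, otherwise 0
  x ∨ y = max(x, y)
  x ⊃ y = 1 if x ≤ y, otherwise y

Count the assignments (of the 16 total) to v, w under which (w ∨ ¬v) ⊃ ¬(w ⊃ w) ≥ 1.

v = 0, w = 0 ↦ 0  <
v = 0, w = 1/3 ↦ 0  <
v = 0, w = 2/3 ↦ 0  <
v = 0, w = 1 ↦ 0  <
v = 1/3, w = 0 ↦ 1  ≥
v = 1/3, w = 1/3 ↦ 0  <
v = 1/3, w = 2/3 ↦ 0  <
v = 1/3, w = 1 ↦ 0  <
v = 2/3, w = 0 ↦ 1  ≥
v = 2/3, w = 1/3 ↦ 0  <
v = 2/3, w = 2/3 ↦ 0  <
v = 2/3, w = 1 ↦ 0  <
v = 1, w = 0 ↦ 1  ≥
v = 1, w = 1/3 ↦ 0  <
v = 1, w = 2/3 ↦ 0  <
v = 1, w = 1 ↦ 0  <
So 3 of the 16 assignments meet the threshold.

3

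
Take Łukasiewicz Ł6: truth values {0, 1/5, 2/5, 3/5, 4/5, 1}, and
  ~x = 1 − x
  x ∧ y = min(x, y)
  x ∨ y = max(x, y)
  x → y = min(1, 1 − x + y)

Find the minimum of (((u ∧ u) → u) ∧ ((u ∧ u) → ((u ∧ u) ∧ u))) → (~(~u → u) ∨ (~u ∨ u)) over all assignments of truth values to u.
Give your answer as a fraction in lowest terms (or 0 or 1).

3/5

Take u = 2/5:
u ∧ u = 2/5 ∧ 2/5 = 2/5
(u ∧ u) → u = 2/5 → 2/5 = 1
u ∧ u = 2/5 ∧ 2/5 = 2/5
u ∧ u = 2/5 ∧ 2/5 = 2/5
(u ∧ u) ∧ u = 2/5 ∧ 2/5 = 2/5
(u ∧ u) → ((u ∧ u) ∧ u) = 2/5 → 2/5 = 1
((u ∧ u) → u) ∧ ((u ∧ u) → ((u ∧ u) ∧ u)) = 1 ∧ 1 = 1
~u = ~2/5 = 3/5
~u → u = 3/5 → 2/5 = 4/5
~(~u → u) = ~4/5 = 1/5
~u = ~2/5 = 3/5
~u ∨ u = 3/5 ∨ 2/5 = 3/5
~(~u → u) ∨ (~u ∨ u) = 1/5 ∨ 3/5 = 3/5
(((u ∧ u) → u) ∧ ((u ∧ u) → ((u ∧ u) ∧ u))) → (~(~u → u) ∨ (~u ∨ u)) = 1 → 3/5 = 3/5
No assignment yields a value below 3/5, so this is the minimum.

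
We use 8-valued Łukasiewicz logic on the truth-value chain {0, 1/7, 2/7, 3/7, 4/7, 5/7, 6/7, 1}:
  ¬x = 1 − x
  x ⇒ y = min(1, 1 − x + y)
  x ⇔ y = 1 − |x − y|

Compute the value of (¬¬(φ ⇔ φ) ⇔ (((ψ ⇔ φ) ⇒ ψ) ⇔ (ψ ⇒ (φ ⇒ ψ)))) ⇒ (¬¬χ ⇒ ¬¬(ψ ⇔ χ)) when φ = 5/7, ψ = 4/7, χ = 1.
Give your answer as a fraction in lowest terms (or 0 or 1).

φ ⇔ φ = 5/7 ⇔ 5/7 = 1
¬(φ ⇔ φ) = ¬1 = 0
¬¬(φ ⇔ φ) = ¬0 = 1
ψ ⇔ φ = 4/7 ⇔ 5/7 = 6/7
(ψ ⇔ φ) ⇒ ψ = 6/7 ⇒ 4/7 = 5/7
φ ⇒ ψ = 5/7 ⇒ 4/7 = 6/7
ψ ⇒ (φ ⇒ ψ) = 4/7 ⇒ 6/7 = 1
((ψ ⇔ φ) ⇒ ψ) ⇔ (ψ ⇒ (φ ⇒ ψ)) = 5/7 ⇔ 1 = 5/7
¬¬(φ ⇔ φ) ⇔ (((ψ ⇔ φ) ⇒ ψ) ⇔ (ψ ⇒ (φ ⇒ ψ))) = 1 ⇔ 5/7 = 5/7
¬χ = ¬1 = 0
¬¬χ = ¬0 = 1
ψ ⇔ χ = 4/7 ⇔ 1 = 4/7
¬(ψ ⇔ χ) = ¬4/7 = 3/7
¬¬(ψ ⇔ χ) = ¬3/7 = 4/7
¬¬χ ⇒ ¬¬(ψ ⇔ χ) = 1 ⇒ 4/7 = 4/7
(¬¬(φ ⇔ φ) ⇔ (((ψ ⇔ φ) ⇒ ψ) ⇔ (ψ ⇒ (φ ⇒ ψ)))) ⇒ (¬¬χ ⇒ ¬¬(ψ ⇔ χ)) = 5/7 ⇒ 4/7 = 6/7

6/7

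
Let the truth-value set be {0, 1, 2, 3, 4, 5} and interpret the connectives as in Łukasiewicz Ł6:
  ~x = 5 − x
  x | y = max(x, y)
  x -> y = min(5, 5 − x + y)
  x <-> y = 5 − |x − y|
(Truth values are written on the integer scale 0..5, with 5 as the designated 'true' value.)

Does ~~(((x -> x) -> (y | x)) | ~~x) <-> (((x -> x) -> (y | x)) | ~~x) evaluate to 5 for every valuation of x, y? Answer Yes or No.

Yes

At x = 3, y = 3, for instance:
x -> x = 3 -> 3 = 5
y | x = 3 | 3 = 3
(x -> x) -> (y | x) = 5 -> 3 = 3
~x = ~3 = 2
~~x = ~2 = 3
((x -> x) -> (y | x)) | ~~x = 3 | 3 = 3
~(((x -> x) -> (y | x)) | ~~x) = ~3 = 2
~~(((x -> x) -> (y | x)) | ~~x) = ~2 = 3
~~(((x -> x) -> (y | x)) | ~~x) <-> (((x -> x) -> (y | x)) | ~~x) = 3 <-> 3 = 5
and checking the remaining 35 assignments likewise gives ≥ 5 in every case.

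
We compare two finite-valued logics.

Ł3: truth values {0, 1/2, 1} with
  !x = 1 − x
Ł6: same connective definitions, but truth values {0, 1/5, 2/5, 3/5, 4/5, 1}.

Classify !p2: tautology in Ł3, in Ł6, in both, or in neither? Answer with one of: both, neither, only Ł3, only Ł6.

neither

In Ł3: at p2 = 1/2 the value is 1/2 — not a tautology.
In Ł6: at p2 = 1/5 the value is 4/5 — not a tautology.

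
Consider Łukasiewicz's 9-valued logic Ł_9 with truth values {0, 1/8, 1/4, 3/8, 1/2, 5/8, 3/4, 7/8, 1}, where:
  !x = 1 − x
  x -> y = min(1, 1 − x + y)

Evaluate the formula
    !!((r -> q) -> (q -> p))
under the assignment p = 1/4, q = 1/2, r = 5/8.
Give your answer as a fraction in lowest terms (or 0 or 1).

7/8

r -> q = 5/8 -> 1/2 = 7/8
q -> p = 1/2 -> 1/4 = 3/4
(r -> q) -> (q -> p) = 7/8 -> 3/4 = 7/8
!((r -> q) -> (q -> p)) = !7/8 = 1/8
!!((r -> q) -> (q -> p)) = !1/8 = 7/8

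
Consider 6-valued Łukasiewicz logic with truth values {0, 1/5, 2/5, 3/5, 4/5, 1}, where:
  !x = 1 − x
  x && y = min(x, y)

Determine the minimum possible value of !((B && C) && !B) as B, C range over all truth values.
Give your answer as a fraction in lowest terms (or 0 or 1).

3/5

Take B = 2/5, C = 2/5:
B && C = 2/5 && 2/5 = 2/5
!B = !2/5 = 3/5
(B && C) && !B = 2/5 && 3/5 = 2/5
!((B && C) && !B) = !2/5 = 3/5
No assignment yields a value below 3/5, so this is the minimum.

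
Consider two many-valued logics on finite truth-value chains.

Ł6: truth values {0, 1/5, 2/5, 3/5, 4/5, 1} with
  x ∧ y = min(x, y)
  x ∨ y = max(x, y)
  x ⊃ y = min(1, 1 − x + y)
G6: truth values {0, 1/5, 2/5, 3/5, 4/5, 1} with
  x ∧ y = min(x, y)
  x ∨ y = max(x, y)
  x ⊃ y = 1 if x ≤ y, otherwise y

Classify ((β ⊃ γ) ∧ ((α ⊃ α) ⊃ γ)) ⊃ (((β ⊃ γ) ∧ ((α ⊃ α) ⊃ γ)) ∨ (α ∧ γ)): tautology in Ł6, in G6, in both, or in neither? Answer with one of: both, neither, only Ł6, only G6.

both

In Ł6: every assignment gives 1 — tautology.
In G6: every assignment gives 1 — tautology.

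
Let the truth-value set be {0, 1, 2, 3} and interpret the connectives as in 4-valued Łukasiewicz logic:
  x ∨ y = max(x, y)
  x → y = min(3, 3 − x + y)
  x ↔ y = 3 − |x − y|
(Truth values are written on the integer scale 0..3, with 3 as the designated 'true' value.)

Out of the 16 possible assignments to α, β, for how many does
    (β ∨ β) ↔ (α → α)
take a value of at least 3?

4

α = 0, β = 0 ↦ 0  <
α = 0, β = 1 ↦ 1  <
α = 0, β = 2 ↦ 2  <
α = 0, β = 3 ↦ 3  ≥
α = 1, β = 0 ↦ 0  <
α = 1, β = 1 ↦ 1  <
α = 1, β = 2 ↦ 2  <
α = 1, β = 3 ↦ 3  ≥
α = 2, β = 0 ↦ 0  <
α = 2, β = 1 ↦ 1  <
α = 2, β = 2 ↦ 2  <
α = 2, β = 3 ↦ 3  ≥
α = 3, β = 0 ↦ 0  <
α = 3, β = 1 ↦ 1  <
α = 3, β = 2 ↦ 2  <
α = 3, β = 3 ↦ 3  ≥
So 4 of the 16 assignments meet the threshold.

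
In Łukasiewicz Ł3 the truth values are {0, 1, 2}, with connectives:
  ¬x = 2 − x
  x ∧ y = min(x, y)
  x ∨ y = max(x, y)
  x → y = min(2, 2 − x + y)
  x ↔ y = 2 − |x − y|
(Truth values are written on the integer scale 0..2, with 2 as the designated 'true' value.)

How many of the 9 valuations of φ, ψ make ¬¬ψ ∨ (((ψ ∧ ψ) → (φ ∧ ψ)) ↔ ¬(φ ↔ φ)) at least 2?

φ = 0, ψ = 0 ↦ 0  <
φ = 0, ψ = 1 ↦ 1  <
φ = 0, ψ = 2 ↦ 2  ≥
φ = 1, ψ = 0 ↦ 0  <
φ = 1, ψ = 1 ↦ 1  <
φ = 1, ψ = 2 ↦ 2  ≥
φ = 2, ψ = 0 ↦ 0  <
φ = 2, ψ = 1 ↦ 1  <
φ = 2, ψ = 2 ↦ 2  ≥
So 3 of the 9 assignments meet the threshold.

3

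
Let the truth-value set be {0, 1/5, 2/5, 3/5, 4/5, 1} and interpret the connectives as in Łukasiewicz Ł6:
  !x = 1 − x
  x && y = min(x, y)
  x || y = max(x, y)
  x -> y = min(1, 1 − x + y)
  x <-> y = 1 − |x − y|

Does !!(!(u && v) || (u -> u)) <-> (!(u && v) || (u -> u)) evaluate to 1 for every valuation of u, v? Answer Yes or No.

Yes

At u = 1/5, v = 0, for instance:
u && v = 1/5 && 0 = 0
!(u && v) = !0 = 1
u -> u = 1/5 -> 1/5 = 1
!(u && v) || (u -> u) = 1 || 1 = 1
!(!(u && v) || (u -> u)) = !1 = 0
!!(!(u && v) || (u -> u)) = !0 = 1
!!(!(u && v) || (u -> u)) <-> (!(u && v) || (u -> u)) = 1 <-> 1 = 1
and checking the remaining 35 assignments likewise gives ≥ 1 in every case.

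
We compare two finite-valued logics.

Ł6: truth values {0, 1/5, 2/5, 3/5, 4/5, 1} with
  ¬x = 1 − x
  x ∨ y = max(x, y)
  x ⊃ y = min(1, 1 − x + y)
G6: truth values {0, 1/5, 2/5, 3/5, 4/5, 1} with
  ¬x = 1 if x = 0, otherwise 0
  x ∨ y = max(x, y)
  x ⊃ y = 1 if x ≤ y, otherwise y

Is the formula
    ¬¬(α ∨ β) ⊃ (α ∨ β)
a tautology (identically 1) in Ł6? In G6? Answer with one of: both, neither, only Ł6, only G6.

In Ł6: every assignment gives 1 — tautology.
In G6: at α = 0, β = 1/5 the value is 1/5 — not a tautology.

only Ł6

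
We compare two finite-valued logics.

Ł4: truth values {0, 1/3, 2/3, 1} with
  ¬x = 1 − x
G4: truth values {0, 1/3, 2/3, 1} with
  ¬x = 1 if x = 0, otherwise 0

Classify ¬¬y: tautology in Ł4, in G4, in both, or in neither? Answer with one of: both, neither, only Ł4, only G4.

neither

In Ł4: at y = 0 the value is 0 — not a tautology.
In G4: at y = 0 the value is 0 — not a tautology.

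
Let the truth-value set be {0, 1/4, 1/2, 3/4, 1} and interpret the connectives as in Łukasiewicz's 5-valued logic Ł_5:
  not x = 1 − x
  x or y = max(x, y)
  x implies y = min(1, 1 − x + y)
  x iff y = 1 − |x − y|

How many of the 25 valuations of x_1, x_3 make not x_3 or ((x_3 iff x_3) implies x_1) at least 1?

9

value 1: 9 assignments (counts)
value 3/4: 7 assignments
value 1/2: 5 assignments
value 1/4: 3 assignments
value 0: 1 assignment
So 9 of the 25 assignments meet the threshold.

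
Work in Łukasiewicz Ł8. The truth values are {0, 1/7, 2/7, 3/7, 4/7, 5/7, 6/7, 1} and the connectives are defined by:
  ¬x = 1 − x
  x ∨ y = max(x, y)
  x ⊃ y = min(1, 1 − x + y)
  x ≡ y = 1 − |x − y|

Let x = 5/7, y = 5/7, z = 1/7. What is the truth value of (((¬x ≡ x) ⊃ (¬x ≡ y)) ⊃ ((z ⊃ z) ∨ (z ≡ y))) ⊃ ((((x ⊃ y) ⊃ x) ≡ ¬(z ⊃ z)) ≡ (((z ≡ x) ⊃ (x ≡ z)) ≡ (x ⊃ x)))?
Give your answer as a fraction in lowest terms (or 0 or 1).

2/7

¬x = ¬5/7 = 2/7
¬x ≡ x = 2/7 ≡ 5/7 = 4/7
¬x = ¬5/7 = 2/7
¬x ≡ y = 2/7 ≡ 5/7 = 4/7
(¬x ≡ x) ⊃ (¬x ≡ y) = 4/7 ⊃ 4/7 = 1
z ⊃ z = 1/7 ⊃ 1/7 = 1
z ≡ y = 1/7 ≡ 5/7 = 3/7
(z ⊃ z) ∨ (z ≡ y) = 1 ∨ 3/7 = 1
((¬x ≡ x) ⊃ (¬x ≡ y)) ⊃ ((z ⊃ z) ∨ (z ≡ y)) = 1 ⊃ 1 = 1
x ⊃ y = 5/7 ⊃ 5/7 = 1
(x ⊃ y) ⊃ x = 1 ⊃ 5/7 = 5/7
z ⊃ z = 1/7 ⊃ 1/7 = 1
¬(z ⊃ z) = ¬1 = 0
((x ⊃ y) ⊃ x) ≡ ¬(z ⊃ z) = 5/7 ≡ 0 = 2/7
z ≡ x = 1/7 ≡ 5/7 = 3/7
x ≡ z = 5/7 ≡ 1/7 = 3/7
(z ≡ x) ⊃ (x ≡ z) = 3/7 ⊃ 3/7 = 1
x ⊃ x = 5/7 ⊃ 5/7 = 1
((z ≡ x) ⊃ (x ≡ z)) ≡ (x ⊃ x) = 1 ≡ 1 = 1
(((x ⊃ y) ⊃ x) ≡ ¬(z ⊃ z)) ≡ (((z ≡ x) ⊃ (x ≡ z)) ≡ (x ⊃ x)) = 2/7 ≡ 1 = 2/7
(((¬x ≡ x) ⊃ (¬x ≡ y)) ⊃ ((z ⊃ z) ∨ (z ≡ y))) ⊃ ((((x ⊃ y) ⊃ x) ≡ ¬(z ⊃ z)) ≡ (((z ≡ x) ⊃ (x ≡ z)) ≡ (x ⊃ x))) = 1 ⊃ 2/7 = 2/7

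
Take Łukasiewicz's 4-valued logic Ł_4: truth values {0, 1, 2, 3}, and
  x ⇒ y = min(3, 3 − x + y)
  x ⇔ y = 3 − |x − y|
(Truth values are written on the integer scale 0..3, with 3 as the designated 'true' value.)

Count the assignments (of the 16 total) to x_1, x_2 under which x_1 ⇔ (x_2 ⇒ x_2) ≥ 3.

x_1 = 0, x_2 = 0 ↦ 0  <
x_1 = 0, x_2 = 1 ↦ 0  <
x_1 = 0, x_2 = 2 ↦ 0  <
x_1 = 0, x_2 = 3 ↦ 0  <
x_1 = 1, x_2 = 0 ↦ 1  <
x_1 = 1, x_2 = 1 ↦ 1  <
x_1 = 1, x_2 = 2 ↦ 1  <
x_1 = 1, x_2 = 3 ↦ 1  <
x_1 = 2, x_2 = 0 ↦ 2  <
x_1 = 2, x_2 = 1 ↦ 2  <
x_1 = 2, x_2 = 2 ↦ 2  <
x_1 = 2, x_2 = 3 ↦ 2  <
x_1 = 3, x_2 = 0 ↦ 3  ≥
x_1 = 3, x_2 = 1 ↦ 3  ≥
x_1 = 3, x_2 = 2 ↦ 3  ≥
x_1 = 3, x_2 = 3 ↦ 3  ≥
So 4 of the 16 assignments meet the threshold.

4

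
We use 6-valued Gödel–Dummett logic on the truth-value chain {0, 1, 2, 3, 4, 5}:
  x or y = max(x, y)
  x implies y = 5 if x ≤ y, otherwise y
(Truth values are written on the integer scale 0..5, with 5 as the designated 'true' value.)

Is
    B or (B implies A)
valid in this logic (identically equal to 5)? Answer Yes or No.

Counterexample: take A = 0, B = 1.
B implies A = 1 implies 0 = 0
B or (B implies A) = 1 or 0 = 1
This gives 1 ≠ 5.

No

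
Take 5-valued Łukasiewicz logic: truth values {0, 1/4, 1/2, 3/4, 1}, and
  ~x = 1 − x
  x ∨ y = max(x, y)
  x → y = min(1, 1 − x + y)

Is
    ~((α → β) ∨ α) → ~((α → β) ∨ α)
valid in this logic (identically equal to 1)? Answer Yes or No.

Yes

At α = 1, β = 1/4, for instance:
α → β = 1 → 1/4 = 1/4
(α → β) ∨ α = 1/4 ∨ 1 = 1
~((α → β) ∨ α) = ~1 = 0
~((α → β) ∨ α) → ~((α → β) ∨ α) = 0 → 0 = 1
and checking the remaining 24 assignments likewise gives ≥ 1 in every case.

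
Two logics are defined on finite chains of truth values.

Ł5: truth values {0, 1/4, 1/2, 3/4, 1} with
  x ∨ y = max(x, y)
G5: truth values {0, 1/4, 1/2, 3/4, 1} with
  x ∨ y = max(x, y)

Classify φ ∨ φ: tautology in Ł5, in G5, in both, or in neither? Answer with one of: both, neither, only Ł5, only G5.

In Ł5: at φ = 0 the value is 0 — not a tautology.
In G5: at φ = 0 the value is 0 — not a tautology.

neither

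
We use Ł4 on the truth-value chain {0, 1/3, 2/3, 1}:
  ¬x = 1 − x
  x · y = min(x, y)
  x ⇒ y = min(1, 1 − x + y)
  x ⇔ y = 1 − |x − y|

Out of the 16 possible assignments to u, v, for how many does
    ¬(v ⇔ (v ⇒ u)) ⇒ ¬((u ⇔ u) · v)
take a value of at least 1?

13

u = 0, v = 0 ↦ 1  ≥
u = 0, v = 1/3 ↦ 1  ≥
u = 0, v = 2/3 ↦ 1  ≥
u = 0, v = 1 ↦ 0  <
u = 1/3, v = 0 ↦ 1  ≥
u = 1/3, v = 1/3 ↦ 1  ≥
u = 1/3, v = 2/3 ↦ 1  ≥
u = 1/3, v = 1 ↦ 1/3  <
u = 2/3, v = 0 ↦ 1  ≥
u = 2/3, v = 1/3 ↦ 1  ≥
u = 2/3, v = 2/3 ↦ 1  ≥
u = 2/3, v = 1 ↦ 2/3  <
u = 1, v = 0 ↦ 1  ≥
u = 1, v = 1/3 ↦ 1  ≥
u = 1, v = 2/3 ↦ 1  ≥
u = 1, v = 1 ↦ 1  ≥
So 13 of the 16 assignments meet the threshold.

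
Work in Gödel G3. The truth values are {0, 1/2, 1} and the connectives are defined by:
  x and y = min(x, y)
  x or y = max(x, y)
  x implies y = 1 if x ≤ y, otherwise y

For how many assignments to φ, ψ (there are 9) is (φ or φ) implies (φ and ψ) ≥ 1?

6

φ = 0, ψ = 0 ↦ 1  ≥
φ = 0, ψ = 1/2 ↦ 1  ≥
φ = 0, ψ = 1 ↦ 1  ≥
φ = 1/2, ψ = 0 ↦ 0  <
φ = 1/2, ψ = 1/2 ↦ 1  ≥
φ = 1/2, ψ = 1 ↦ 1  ≥
φ = 1, ψ = 0 ↦ 0  <
φ = 1, ψ = 1/2 ↦ 1/2  <
φ = 1, ψ = 1 ↦ 1  ≥
So 6 of the 9 assignments meet the threshold.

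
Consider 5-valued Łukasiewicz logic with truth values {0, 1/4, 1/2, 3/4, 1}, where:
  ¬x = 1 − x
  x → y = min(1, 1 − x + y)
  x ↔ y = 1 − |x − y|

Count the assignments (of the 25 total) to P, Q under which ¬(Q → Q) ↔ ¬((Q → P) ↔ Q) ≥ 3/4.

value 1: 3 assignments (counts)
value 3/4: 5 assignments (counts)
value 1/2: 6 assignments
value 1/4: 5 assignments
value 0: 6 assignments
So 8 of the 25 assignments meet the threshold.

8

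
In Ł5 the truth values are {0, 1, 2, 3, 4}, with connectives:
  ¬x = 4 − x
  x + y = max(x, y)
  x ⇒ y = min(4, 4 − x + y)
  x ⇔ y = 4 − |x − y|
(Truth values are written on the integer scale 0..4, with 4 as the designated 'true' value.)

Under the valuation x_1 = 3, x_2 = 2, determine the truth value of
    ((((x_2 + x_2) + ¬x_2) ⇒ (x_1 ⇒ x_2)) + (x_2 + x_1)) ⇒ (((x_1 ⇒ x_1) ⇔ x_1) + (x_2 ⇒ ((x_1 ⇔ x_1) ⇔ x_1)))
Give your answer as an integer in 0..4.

4

x_2 + x_2 = 2 + 2 = 2
¬x_2 = ¬2 = 2
(x_2 + x_2) + ¬x_2 = 2 + 2 = 2
x_1 ⇒ x_2 = 3 ⇒ 2 = 3
((x_2 + x_2) + ¬x_2) ⇒ (x_1 ⇒ x_2) = 2 ⇒ 3 = 4
x_2 + x_1 = 2 + 3 = 3
(((x_2 + x_2) + ¬x_2) ⇒ (x_1 ⇒ x_2)) + (x_2 + x_1) = 4 + 3 = 4
x_1 ⇒ x_1 = 3 ⇒ 3 = 4
(x_1 ⇒ x_1) ⇔ x_1 = 4 ⇔ 3 = 3
x_1 ⇔ x_1 = 3 ⇔ 3 = 4
(x_1 ⇔ x_1) ⇔ x_1 = 4 ⇔ 3 = 3
x_2 ⇒ ((x_1 ⇔ x_1) ⇔ x_1) = 2 ⇒ 3 = 4
((x_1 ⇒ x_1) ⇔ x_1) + (x_2 ⇒ ((x_1 ⇔ x_1) ⇔ x_1)) = 3 + 4 = 4
((((x_2 + x_2) + ¬x_2) ⇒ (x_1 ⇒ x_2)) + (x_2 + x_1)) ⇒ (((x_1 ⇒ x_1) ⇔ x_1) + (x_2 ⇒ ((x_1 ⇔ x_1) ⇔ x_1))) = 4 ⇒ 4 = 4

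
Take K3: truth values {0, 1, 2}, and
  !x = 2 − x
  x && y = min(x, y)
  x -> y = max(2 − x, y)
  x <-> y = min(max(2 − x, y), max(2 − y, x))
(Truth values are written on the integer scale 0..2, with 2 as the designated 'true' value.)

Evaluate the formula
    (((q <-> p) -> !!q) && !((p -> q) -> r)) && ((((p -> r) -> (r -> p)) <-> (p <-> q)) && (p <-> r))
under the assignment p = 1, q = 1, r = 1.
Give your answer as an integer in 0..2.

q <-> p = 1 <-> 1 = 1
!q = !1 = 1
!!q = !1 = 1
(q <-> p) -> !!q = 1 -> 1 = 1
p -> q = 1 -> 1 = 1
(p -> q) -> r = 1 -> 1 = 1
!((p -> q) -> r) = !1 = 1
((q <-> p) -> !!q) && !((p -> q) -> r) = 1 && 1 = 1
p -> r = 1 -> 1 = 1
r -> p = 1 -> 1 = 1
(p -> r) -> (r -> p) = 1 -> 1 = 1
p <-> q = 1 <-> 1 = 1
((p -> r) -> (r -> p)) <-> (p <-> q) = 1 <-> 1 = 1
p <-> r = 1 <-> 1 = 1
(((p -> r) -> (r -> p)) <-> (p <-> q)) && (p <-> r) = 1 && 1 = 1
(((q <-> p) -> !!q) && !((p -> q) -> r)) && ((((p -> r) -> (r -> p)) <-> (p <-> q)) && (p <-> r)) = 1 && 1 = 1

1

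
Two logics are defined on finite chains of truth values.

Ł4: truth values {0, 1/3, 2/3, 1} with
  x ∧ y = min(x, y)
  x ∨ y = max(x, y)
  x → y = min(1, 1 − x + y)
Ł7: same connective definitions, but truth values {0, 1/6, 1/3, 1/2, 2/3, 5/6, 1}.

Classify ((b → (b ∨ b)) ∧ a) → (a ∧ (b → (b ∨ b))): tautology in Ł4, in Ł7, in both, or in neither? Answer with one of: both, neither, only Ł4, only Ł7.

In Ł4: every assignment gives 1 — tautology.
In Ł7: every assignment gives 1 — tautology.

both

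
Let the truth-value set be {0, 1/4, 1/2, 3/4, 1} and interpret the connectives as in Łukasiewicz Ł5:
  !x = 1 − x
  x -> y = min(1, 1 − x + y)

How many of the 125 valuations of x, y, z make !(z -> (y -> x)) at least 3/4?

value 1: 1 assignment (counts)
value 3/4: 3 assignments (counts)
value 1/2: 6 assignments
value 1/4: 10 assignments
value 0: 105 assignments
So 4 of the 125 assignments meet the threshold.

4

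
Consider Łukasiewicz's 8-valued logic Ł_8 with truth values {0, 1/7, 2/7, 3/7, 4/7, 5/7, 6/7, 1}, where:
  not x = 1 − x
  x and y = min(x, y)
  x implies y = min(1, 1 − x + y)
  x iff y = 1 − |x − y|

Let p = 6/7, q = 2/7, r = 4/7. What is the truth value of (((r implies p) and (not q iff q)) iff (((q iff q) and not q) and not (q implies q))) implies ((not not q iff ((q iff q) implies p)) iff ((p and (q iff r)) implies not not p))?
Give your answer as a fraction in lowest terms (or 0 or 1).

1

r implies p = 4/7 implies 6/7 = 1
not q = not 2/7 = 5/7
not q iff q = 5/7 iff 2/7 = 4/7
(r implies p) and (not q iff q) = 1 and 4/7 = 4/7
q iff q = 2/7 iff 2/7 = 1
not q = not 2/7 = 5/7
(q iff q) and not q = 1 and 5/7 = 5/7
q implies q = 2/7 implies 2/7 = 1
not (q implies q) = not 1 = 0
((q iff q) and not q) and not (q implies q) = 5/7 and 0 = 0
((r implies p) and (not q iff q)) iff (((q iff q) and not q) and not (q implies q)) = 4/7 iff 0 = 3/7
not q = not 2/7 = 5/7
not not q = not 5/7 = 2/7
q iff q = 2/7 iff 2/7 = 1
(q iff q) implies p = 1 implies 6/7 = 6/7
not not q iff ((q iff q) implies p) = 2/7 iff 6/7 = 3/7
q iff r = 2/7 iff 4/7 = 5/7
p and (q iff r) = 6/7 and 5/7 = 5/7
not p = not 6/7 = 1/7
not not p = not 1/7 = 6/7
(p and (q iff r)) implies not not p = 5/7 implies 6/7 = 1
(not not q iff ((q iff q) implies p)) iff ((p and (q iff r)) implies not not p) = 3/7 iff 1 = 3/7
(((r implies p) and (not q iff q)) iff (((q iff q) and not q) and not (q implies q))) implies ((not not q iff ((q iff q) implies p)) iff ((p and (q iff r)) implies not not p)) = 3/7 implies 3/7 = 1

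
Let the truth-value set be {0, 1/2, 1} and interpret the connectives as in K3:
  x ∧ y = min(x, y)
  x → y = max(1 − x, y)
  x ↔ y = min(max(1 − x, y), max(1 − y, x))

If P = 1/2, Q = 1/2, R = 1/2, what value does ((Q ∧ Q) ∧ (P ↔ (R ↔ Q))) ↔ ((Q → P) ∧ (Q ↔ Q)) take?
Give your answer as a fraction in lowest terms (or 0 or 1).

1/2

Q ∧ Q = 1/2 ∧ 1/2 = 1/2
R ↔ Q = 1/2 ↔ 1/2 = 1/2
P ↔ (R ↔ Q) = 1/2 ↔ 1/2 = 1/2
(Q ∧ Q) ∧ (P ↔ (R ↔ Q)) = 1/2 ∧ 1/2 = 1/2
Q → P = 1/2 → 1/2 = 1/2
Q ↔ Q = 1/2 ↔ 1/2 = 1/2
(Q → P) ∧ (Q ↔ Q) = 1/2 ∧ 1/2 = 1/2
((Q ∧ Q) ∧ (P ↔ (R ↔ Q))) ↔ ((Q → P) ∧ (Q ↔ Q)) = 1/2 ↔ 1/2 = 1/2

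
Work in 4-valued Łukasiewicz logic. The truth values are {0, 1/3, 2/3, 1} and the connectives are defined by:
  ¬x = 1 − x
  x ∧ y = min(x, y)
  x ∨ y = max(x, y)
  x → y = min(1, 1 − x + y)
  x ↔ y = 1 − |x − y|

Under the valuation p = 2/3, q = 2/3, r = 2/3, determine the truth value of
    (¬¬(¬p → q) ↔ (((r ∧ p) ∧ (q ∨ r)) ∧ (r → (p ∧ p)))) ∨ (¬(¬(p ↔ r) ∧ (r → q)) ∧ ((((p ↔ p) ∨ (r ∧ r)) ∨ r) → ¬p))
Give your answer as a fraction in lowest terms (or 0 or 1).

¬p = ¬2/3 = 1/3
¬p → q = 1/3 → 2/3 = 1
¬(¬p → q) = ¬1 = 0
¬¬(¬p → q) = ¬0 = 1
r ∧ p = 2/3 ∧ 2/3 = 2/3
q ∨ r = 2/3 ∨ 2/3 = 2/3
(r ∧ p) ∧ (q ∨ r) = 2/3 ∧ 2/3 = 2/3
p ∧ p = 2/3 ∧ 2/3 = 2/3
r → (p ∧ p) = 2/3 → 2/3 = 1
((r ∧ p) ∧ (q ∨ r)) ∧ (r → (p ∧ p)) = 2/3 ∧ 1 = 2/3
¬¬(¬p → q) ↔ (((r ∧ p) ∧ (q ∨ r)) ∧ (r → (p ∧ p))) = 1 ↔ 2/3 = 2/3
p ↔ r = 2/3 ↔ 2/3 = 1
¬(p ↔ r) = ¬1 = 0
r → q = 2/3 → 2/3 = 1
¬(p ↔ r) ∧ (r → q) = 0 ∧ 1 = 0
¬(¬(p ↔ r) ∧ (r → q)) = ¬0 = 1
p ↔ p = 2/3 ↔ 2/3 = 1
r ∧ r = 2/3 ∧ 2/3 = 2/3
(p ↔ p) ∨ (r ∧ r) = 1 ∨ 2/3 = 1
((p ↔ p) ∨ (r ∧ r)) ∨ r = 1 ∨ 2/3 = 1
¬p = ¬2/3 = 1/3
(((p ↔ p) ∨ (r ∧ r)) ∨ r) → ¬p = 1 → 1/3 = 1/3
¬(¬(p ↔ r) ∧ (r → q)) ∧ ((((p ↔ p) ∨ (r ∧ r)) ∨ r) → ¬p) = 1 ∧ 1/3 = 1/3
(¬¬(¬p → q) ↔ (((r ∧ p) ∧ (q ∨ r)) ∧ (r → (p ∧ p)))) ∨ (¬(¬(p ↔ r) ∧ (r → q)) ∧ ((((p ↔ p) ∨ (r ∧ r)) ∨ r) → ¬p)) = 2/3 ∨ 1/3 = 2/3

2/3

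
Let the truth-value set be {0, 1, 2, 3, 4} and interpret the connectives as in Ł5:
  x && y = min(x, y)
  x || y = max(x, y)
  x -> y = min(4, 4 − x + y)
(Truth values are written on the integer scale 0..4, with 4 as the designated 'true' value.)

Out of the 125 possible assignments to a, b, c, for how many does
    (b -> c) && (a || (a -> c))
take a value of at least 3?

93

value 4: 65 assignments (counts)
value 3: 28 assignments (counts)
value 2: 17 assignments
value 1: 10 assignments
value 0: 5 assignments
So 93 of the 125 assignments meet the threshold.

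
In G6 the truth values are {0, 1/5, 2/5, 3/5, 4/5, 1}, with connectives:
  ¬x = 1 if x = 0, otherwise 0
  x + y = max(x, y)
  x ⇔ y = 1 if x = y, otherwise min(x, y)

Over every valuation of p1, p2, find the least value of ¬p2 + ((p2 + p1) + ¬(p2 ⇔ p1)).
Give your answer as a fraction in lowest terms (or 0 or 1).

1/5

Take p1 = 1/5, p2 = 1/5:
¬p2 = ¬1/5 = 0
p2 + p1 = 1/5 + 1/5 = 1/5
p2 ⇔ p1 = 1/5 ⇔ 1/5 = 1
¬(p2 ⇔ p1) = ¬1 = 0
(p2 + p1) + ¬(p2 ⇔ p1) = 1/5 + 0 = 1/5
¬p2 + ((p2 + p1) + ¬(p2 ⇔ p1)) = 0 + 1/5 = 1/5
No assignment yields a value below 1/5, so this is the minimum.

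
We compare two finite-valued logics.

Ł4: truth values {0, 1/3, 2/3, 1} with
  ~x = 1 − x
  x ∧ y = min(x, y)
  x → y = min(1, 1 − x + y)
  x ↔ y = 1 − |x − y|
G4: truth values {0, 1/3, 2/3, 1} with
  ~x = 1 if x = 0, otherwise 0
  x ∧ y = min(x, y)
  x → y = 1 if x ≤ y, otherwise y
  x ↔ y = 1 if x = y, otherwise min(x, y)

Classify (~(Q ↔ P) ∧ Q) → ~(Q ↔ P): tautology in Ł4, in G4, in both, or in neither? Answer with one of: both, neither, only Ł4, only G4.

both

In Ł4: every assignment gives 1 — tautology.
In G4: every assignment gives 1 — tautology.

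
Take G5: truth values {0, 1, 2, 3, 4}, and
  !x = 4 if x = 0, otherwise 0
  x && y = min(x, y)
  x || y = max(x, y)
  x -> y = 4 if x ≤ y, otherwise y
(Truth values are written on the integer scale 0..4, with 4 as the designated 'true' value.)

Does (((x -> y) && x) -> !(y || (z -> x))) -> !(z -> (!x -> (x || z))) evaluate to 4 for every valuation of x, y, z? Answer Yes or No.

No

Counterexample: take x = 0, y = 0, z = 0.
x -> y = 0 -> 0 = 4
(x -> y) && x = 4 && 0 = 0
z -> x = 0 -> 0 = 4
y || (z -> x) = 0 || 4 = 4
!(y || (z -> x)) = !4 = 0
((x -> y) && x) -> !(y || (z -> x)) = 0 -> 0 = 4
!x = !0 = 4
x || z = 0 || 0 = 0
!x -> (x || z) = 4 -> 0 = 0
z -> (!x -> (x || z)) = 0 -> 0 = 4
!(z -> (!x -> (x || z))) = !4 = 0
(((x -> y) && x) -> !(y || (z -> x))) -> !(z -> (!x -> (x || z))) = 4 -> 0 = 0
This gives 0 ≠ 4.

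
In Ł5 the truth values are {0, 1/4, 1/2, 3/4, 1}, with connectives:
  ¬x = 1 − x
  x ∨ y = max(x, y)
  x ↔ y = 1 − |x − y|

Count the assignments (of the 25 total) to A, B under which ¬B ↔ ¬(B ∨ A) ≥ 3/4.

value 1: 15 assignments (counts)
value 3/4: 4 assignments (counts)
value 1/2: 3 assignments
value 1/4: 2 assignments
value 0: 1 assignment
So 19 of the 25 assignments meet the threshold.

19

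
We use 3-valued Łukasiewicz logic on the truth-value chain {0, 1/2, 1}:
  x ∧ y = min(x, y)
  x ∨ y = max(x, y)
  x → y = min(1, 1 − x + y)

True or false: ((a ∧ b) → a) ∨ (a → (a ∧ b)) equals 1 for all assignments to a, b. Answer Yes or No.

Yes

a = 0, b = 0 ↦ 1
a = 0, b = 1/2 ↦ 1
a = 0, b = 1 ↦ 1
a = 1/2, b = 0 ↦ 1
a = 1/2, b = 1/2 ↦ 1
a = 1/2, b = 1 ↦ 1
a = 1, b = 0 ↦ 1
a = 1, b = 1/2 ↦ 1
a = 1, b = 1 ↦ 1
Every assignment gives a value ≥ 1.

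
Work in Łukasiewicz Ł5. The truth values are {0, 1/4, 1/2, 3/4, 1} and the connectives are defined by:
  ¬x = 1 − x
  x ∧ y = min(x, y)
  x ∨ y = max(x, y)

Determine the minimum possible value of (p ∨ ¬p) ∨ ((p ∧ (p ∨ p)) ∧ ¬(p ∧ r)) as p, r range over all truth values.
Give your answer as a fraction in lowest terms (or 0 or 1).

Take p = 1/2, r = 0:
¬p = ¬1/2 = 1/2
p ∨ ¬p = 1/2 ∨ 1/2 = 1/2
p ∨ p = 1/2 ∨ 1/2 = 1/2
p ∧ (p ∨ p) = 1/2 ∧ 1/2 = 1/2
p ∧ r = 1/2 ∧ 0 = 0
¬(p ∧ r) = ¬0 = 1
(p ∧ (p ∨ p)) ∧ ¬(p ∧ r) = 1/2 ∧ 1 = 1/2
(p ∨ ¬p) ∨ ((p ∧ (p ∨ p)) ∧ ¬(p ∧ r)) = 1/2 ∨ 1/2 = 1/2
No assignment yields a value below 1/2, so this is the minimum.

1/2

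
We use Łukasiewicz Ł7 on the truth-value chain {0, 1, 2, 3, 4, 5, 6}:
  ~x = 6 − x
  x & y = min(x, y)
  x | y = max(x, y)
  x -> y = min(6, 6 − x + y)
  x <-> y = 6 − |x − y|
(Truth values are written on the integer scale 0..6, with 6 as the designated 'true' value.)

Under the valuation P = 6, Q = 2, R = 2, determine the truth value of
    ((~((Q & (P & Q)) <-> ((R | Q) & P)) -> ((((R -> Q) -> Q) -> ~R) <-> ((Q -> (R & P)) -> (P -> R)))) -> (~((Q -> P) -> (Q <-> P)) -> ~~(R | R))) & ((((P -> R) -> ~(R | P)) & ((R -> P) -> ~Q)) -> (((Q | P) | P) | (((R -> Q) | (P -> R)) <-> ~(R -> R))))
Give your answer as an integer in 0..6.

P & Q = 6 & 2 = 2
Q & (P & Q) = 2 & 2 = 2
R | Q = 2 | 2 = 2
(R | Q) & P = 2 & 6 = 2
(Q & (P & Q)) <-> ((R | Q) & P) = 2 <-> 2 = 6
~((Q & (P & Q)) <-> ((R | Q) & P)) = ~6 = 0
R -> Q = 2 -> 2 = 6
(R -> Q) -> Q = 6 -> 2 = 2
~R = ~2 = 4
((R -> Q) -> Q) -> ~R = 2 -> 4 = 6
R & P = 2 & 6 = 2
Q -> (R & P) = 2 -> 2 = 6
P -> R = 6 -> 2 = 2
(Q -> (R & P)) -> (P -> R) = 6 -> 2 = 2
(((R -> Q) -> Q) -> ~R) <-> ((Q -> (R & P)) -> (P -> R)) = 6 <-> 2 = 2
~((Q & (P & Q)) <-> ((R | Q) & P)) -> ((((R -> Q) -> Q) -> ~R) <-> ((Q -> (R & P)) -> (P -> R))) = 0 -> 2 = 6
Q -> P = 2 -> 6 = 6
Q <-> P = 2 <-> 6 = 2
(Q -> P) -> (Q <-> P) = 6 -> 2 = 2
~((Q -> P) -> (Q <-> P)) = ~2 = 4
R | R = 2 | 2 = 2
~(R | R) = ~2 = 4
~~(R | R) = ~4 = 2
~((Q -> P) -> (Q <-> P)) -> ~~(R | R) = 4 -> 2 = 4
(~((Q & (P & Q)) <-> ((R | Q) & P)) -> ((((R -> Q) -> Q) -> ~R) <-> ((Q -> (R & P)) -> (P -> R)))) -> (~((Q -> P) -> (Q <-> P)) -> ~~(R | R)) = 6 -> 4 = 4
P -> R = 6 -> 2 = 2
R | P = 2 | 6 = 6
~(R | P) = ~6 = 0
(P -> R) -> ~(R | P) = 2 -> 0 = 4
R -> P = 2 -> 6 = 6
~Q = ~2 = 4
(R -> P) -> ~Q = 6 -> 4 = 4
((P -> R) -> ~(R | P)) & ((R -> P) -> ~Q) = 4 & 4 = 4
Q | P = 2 | 6 = 6
(Q | P) | P = 6 | 6 = 6
R -> Q = 2 -> 2 = 6
P -> R = 6 -> 2 = 2
(R -> Q) | (P -> R) = 6 | 2 = 6
R -> R = 2 -> 2 = 6
~(R -> R) = ~6 = 0
((R -> Q) | (P -> R)) <-> ~(R -> R) = 6 <-> 0 = 0
((Q | P) | P) | (((R -> Q) | (P -> R)) <-> ~(R -> R)) = 6 | 0 = 6
(((P -> R) -> ~(R | P)) & ((R -> P) -> ~Q)) -> (((Q | P) | P) | (((R -> Q) | (P -> R)) <-> ~(R -> R))) = 4 -> 6 = 6
((~((Q & (P & Q)) <-> ((R | Q) & P)) -> ((((R -> Q) -> Q) -> ~R) <-> ((Q -> (R & P)) -> (P -> R)))) -> (~((Q -> P) -> (Q <-> P)) -> ~~(R | R))) & ((((P -> R) -> ~(R | P)) & ((R -> P) -> ~Q)) -> (((Q | P) | P) | (((R -> Q) | (P -> R)) <-> ~(R -> R)))) = 4 & 6 = 4

4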